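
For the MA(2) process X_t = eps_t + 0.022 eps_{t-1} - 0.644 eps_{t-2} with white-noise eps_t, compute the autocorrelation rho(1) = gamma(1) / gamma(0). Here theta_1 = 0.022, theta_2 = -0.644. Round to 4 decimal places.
\rho(1) = 0.0055

For an MA(q) process with theta_0 = 1, the autocovariance is
  gamma(k) = sigma^2 * sum_{i=0..q-k} theta_i * theta_{i+k},
and rho(k) = gamma(k) / gamma(0). Sigma^2 cancels.
  numerator   = (1)*(0.022) + (0.022)*(-0.644) = 0.007832.
  denominator = (1)^2 + (0.022)^2 + (-0.644)^2 = 1.41522.
  rho(1) = 0.007832 / 1.41522 = 0.0055.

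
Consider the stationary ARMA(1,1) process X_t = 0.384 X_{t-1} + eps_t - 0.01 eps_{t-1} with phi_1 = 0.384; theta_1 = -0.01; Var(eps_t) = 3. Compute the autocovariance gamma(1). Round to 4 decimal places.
\gamma(1) = 1.3110

Multiply the model equation by X_{t-k} and take expectations. With theta_0 = psi_0 = 1 and psi_j the MA(infinity) weights, this gives
  gamma(k) - sum_i phi_i gamma(k-i) = c_k,
  c_k = sigma^2 * sum_{j=k..q} theta_j psi_{j-k}   (c_k = 0 for k > q),
using gamma(-m) = gamma(m).
psi-weights needed (psi_j = theta_j + sum_i phi_i psi_{j-i}):
  psi_1 = theta_1 + phi_1 = -0.01 + (0.384) = 0.374
Right-hand sides:
  c_0 = sigma^2 (1 + theta_1 psi_1) = 3 * (1 + (-0.01)(0.374)) = 3 * 0.99626 = 2.98878
  c_1 = sigma^2 theta_1 = 3 * (-0.01) = -0.03
  c_2 = 0
Equations for k = 0 and k = 1 (AR order 1):
  gamma(0) = phi_1 gamma(1) + c_0
  gamma(1) = phi_1 gamma(0) + c_1
Substituting the second into the first: gamma(0) (1 - phi_1^2) = c_0 + phi_1 c_1, so
  gamma(0) = (c_0 + phi_1 c_1) / (1 - phi_1^2) = (2.98878 + (0.384)(-0.03)) / (1 - (0.384)^2) = 2.97726 / 0.852544 = 3.492207.
  gamma(1) = phi_1 gamma(0) + c_1 = (0.384)(3.492207) + (-0.03) = 1.311007.
Therefore gamma(1) = 1.3110 (to 4 decimal places).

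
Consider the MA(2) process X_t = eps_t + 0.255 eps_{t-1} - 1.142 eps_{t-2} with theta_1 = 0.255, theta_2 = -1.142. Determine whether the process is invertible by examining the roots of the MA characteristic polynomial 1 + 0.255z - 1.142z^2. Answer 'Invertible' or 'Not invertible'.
\text{Not invertible}

The MA(q) characteristic polynomial is P(z) = 1 + 0.255z - 1.142z^2.
Invertibility requires all roots to lie outside the unit circle, i.e. |z| > 1 for every root.
Set 1 + (0.255) z + (-1.142) z^2 = 0, i.e. a z^2 + b z + c = 0 with a = -1.142, b = 0.255, c = 1.
Discriminant D = b^2 - 4ac = (0.255)^2 - 4*(-1.142)*1 = 0.065025 - (-4.568) = 4.633025.
D >= 0, so the roots are real: z = (-b +/- sqrt(D)) / (2a) = (-0.255 +/- 2.152446) / (-2.284).
  z_1 = (-0.255 + 2.152446) / (-2.284) = -0.8308,   |z_1| = 0.8308.
  z_2 = (-0.255 - 2.152446) / (-2.284) = 1.054,   |z_2| = 1.054.
Moduli of all roots: 0.8308, 1.0540.
All moduli strictly greater than 1? No.
Verdict: Not invertible.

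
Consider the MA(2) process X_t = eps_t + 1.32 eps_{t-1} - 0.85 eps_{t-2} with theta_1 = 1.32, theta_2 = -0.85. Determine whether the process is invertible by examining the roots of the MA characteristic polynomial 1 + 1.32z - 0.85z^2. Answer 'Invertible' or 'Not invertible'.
\text{Not invertible}

The MA(q) characteristic polynomial is P(z) = 1 + 1.32z - 0.85z^2.
Invertibility requires all roots to lie outside the unit circle, i.e. |z| > 1 for every root.
Set 1 + (1.32) z + (-0.85) z^2 = 0, i.e. a z^2 + b z + c = 0 with a = -0.85, b = 1.32, c = 1.
Discriminant D = b^2 - 4ac = (1.32)^2 - 4*(-0.85)*1 = 1.7424 - (-3.4) = 5.1424.
D >= 0, so the roots are real: z = (-b +/- sqrt(D)) / (2a) = (-1.32 +/- 2.267686) / (-1.7).
  z_1 = (-1.32 + 2.267686) / (-1.7) = -0.5575,   |z_1| = 0.5575.
  z_2 = (-1.32 - 2.267686) / (-1.7) = 2.1104,   |z_2| = 2.1104.
Moduli of all roots: 0.5575, 2.1104.
All moduli strictly greater than 1? No.
Verdict: Not invertible.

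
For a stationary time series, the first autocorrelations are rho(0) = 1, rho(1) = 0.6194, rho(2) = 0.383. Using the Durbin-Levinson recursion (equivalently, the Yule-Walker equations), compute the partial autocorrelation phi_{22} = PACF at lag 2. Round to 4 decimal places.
\phi_{22} = -0.0011

The PACF at lag k is phi_{kk}, the last component of the solution
to the Yule-Walker system G_k phi = r_k where
  (G_k)_{ij} = rho(|i - j|), (r_k)_i = rho(i), i,j = 1..k.
Equivalently, Durbin-Levinson gives phi_{kk} iteratively:
  phi_{11} = rho(1)
  phi_{kk} = [rho(k) - sum_{j=1..k-1} phi_{k-1,j} rho(k-j)]
            / [1 - sum_{j=1..k-1} phi_{k-1,j} rho(j)],
  phi_{k,j} = phi_{k-1,j} - phi_{kk} phi_{k-1,k-j},  j = 1..k-1.
Step k = 1:
  phi_11 = rho(1) = 0.6194.
Step k = 2:
  phi_22 = [rho(2) - phi_11 rho(1)] / [1 - phi_11 rho(1)] = [0.383 - (0.6194)(0.6194)] / [1 - (0.6194)(0.6194)]
         = -0.00065636 / 0.61634364 = -0.0011.
Therefore phi_{22} = -0.0011.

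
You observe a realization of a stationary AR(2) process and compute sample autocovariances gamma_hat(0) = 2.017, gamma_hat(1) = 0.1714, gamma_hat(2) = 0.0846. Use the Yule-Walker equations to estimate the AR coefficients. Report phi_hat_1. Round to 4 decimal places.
\hat\phi_{1} = 0.0820

The Yule-Walker equations for an AR(p) process read, in matrix form,
  Gamma_p phi = r_p,   with   (Gamma_p)_{ij} = gamma(|i - j|),
                       (r_p)_i = gamma(i),   i,j = 1..p.
Substitute the sample gammas (Toeplitz matrix and right-hand side of size 2):
  Gamma_p = [[2.017, 0.1714], [0.1714, 2.017]]
  r_p     = [0.1714, 0.0846]
Written out:
  2.017 phi_1 + 0.1714 phi_2 = 0.1714
  0.1714 phi_1 + 2.017 phi_2 = 0.0846
Solve by Cramer's rule:
  det = gamma(0)^2 - gamma(1)^2 = (2.017)^2 - (0.1714)^2 = 4.068289 - 0.02937796 = 4.03891104
  phi_hat_1 = [gamma(1) gamma(0) - gamma(1) gamma(2)] / det = [(0.1714)(2.017) - (0.1714)(0.0846)] / 4.03891104 = 0.33121336 / 4.03891104 = 0.082
  phi_hat_2 = [gamma(0) gamma(2) - gamma(1)^2] / det = [(2.017)(0.0846) - (0.1714)^2] / 4.03891104 = 0.14126024 / 4.03891104 = 0.035
So phi_hat = [0.0820, 0.0350].
Therefore phi_hat_1 = 0.0820.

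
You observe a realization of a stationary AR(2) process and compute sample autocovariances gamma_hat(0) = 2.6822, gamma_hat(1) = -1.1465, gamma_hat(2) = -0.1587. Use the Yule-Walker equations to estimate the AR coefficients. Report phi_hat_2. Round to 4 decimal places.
\hat\phi_{2} = -0.2960

The Yule-Walker equations for an AR(p) process read, in matrix form,
  Gamma_p phi = r_p,   with   (Gamma_p)_{ij} = gamma(|i - j|),
                       (r_p)_i = gamma(i),   i,j = 1..p.
Substitute the sample gammas (Toeplitz matrix and right-hand side of size 2):
  Gamma_p = [[2.6822, -1.1465], [-1.1465, 2.6822]]
  r_p     = [-1.1465, -0.1587]
Written out:
  2.6822 phi_1 - 1.1465 phi_2 = -1.1465
  -1.1465 phi_1 + 2.6822 phi_2 = -0.1587
Solve by Cramer's rule:
  det = gamma(0)^2 - gamma(1)^2 = (2.6822)^2 - (-1.1465)^2 = 7.19419684 - 1.31446225 = 5.87973459
  phi_hat_1 = [gamma(1) gamma(0) - gamma(1) gamma(2)] / det = [(-1.1465)(2.6822) - (-1.1465)(-0.1587)] / 5.87973459 = -3.25709185 / 5.87973459 = -0.554
  phi_hat_2 = [gamma(0) gamma(2) - gamma(1)^2] / det = [(2.6822)(-0.1587) - (-1.1465)^2] / 5.87973459 = -1.74012739 / 5.87973459 = -0.296
So phi_hat = [-0.5540, -0.2960].
Therefore phi_hat_2 = -0.2960.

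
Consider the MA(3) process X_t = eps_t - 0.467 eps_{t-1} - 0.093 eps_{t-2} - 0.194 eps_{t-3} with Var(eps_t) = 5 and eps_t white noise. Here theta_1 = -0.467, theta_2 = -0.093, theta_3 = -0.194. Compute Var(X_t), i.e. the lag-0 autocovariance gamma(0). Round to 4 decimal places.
\gamma(0) = 6.3219

For an MA(q) process X_t = eps_t + sum_i theta_i eps_{t-i} with
Var(eps_t) = sigma^2, the variance is
  gamma(0) = sigma^2 * (1 + sum_i theta_i^2).
  sum_i theta_i^2 = (-0.467)^2 + (-0.093)^2 + (-0.194)^2 = 0.218089 + 0.008649 + 0.037636 = 0.264374.
  gamma(0) = 5 * (1 + 0.264374) = 5 * 1.264374 = 6.32187, which rounds to 6.3219.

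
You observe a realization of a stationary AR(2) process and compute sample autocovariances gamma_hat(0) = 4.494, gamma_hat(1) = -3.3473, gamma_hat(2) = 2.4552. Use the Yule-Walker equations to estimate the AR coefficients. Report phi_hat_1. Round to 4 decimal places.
\hat\phi_{1} = -0.7590

The Yule-Walker equations for an AR(p) process read, in matrix form,
  Gamma_p phi = r_p,   with   (Gamma_p)_{ij} = gamma(|i - j|),
                       (r_p)_i = gamma(i),   i,j = 1..p.
Substitute the sample gammas (Toeplitz matrix and right-hand side of size 2):
  Gamma_p = [[4.494, -3.3473], [-3.3473, 4.494]]
  r_p     = [-3.3473, 2.4552]
Written out:
  4.494 phi_1 - 3.3473 phi_2 = -3.3473
  -3.3473 phi_1 + 4.494 phi_2 = 2.4552
Solve by Cramer's rule:
  det = gamma(0)^2 - gamma(1)^2 = (4.494)^2 - (-3.3473)^2 = 20.196036 - 11.20441729 = 8.99161871
  phi_hat_1 = [gamma(1) gamma(0) - gamma(1) gamma(2)] / det = [(-3.3473)(4.494) - (-3.3473)(2.4552)] / 8.99161871 = -6.82447524 / 8.99161871 = -0.759
  phi_hat_2 = [gamma(0) gamma(2) - gamma(1)^2] / det = [(4.494)(2.4552) - (-3.3473)^2] / 8.99161871 = -0.17074849 / 8.99161871 = -0.019
So phi_hat = [-0.7590, -0.0190].
Therefore phi_hat_1 = -0.7590.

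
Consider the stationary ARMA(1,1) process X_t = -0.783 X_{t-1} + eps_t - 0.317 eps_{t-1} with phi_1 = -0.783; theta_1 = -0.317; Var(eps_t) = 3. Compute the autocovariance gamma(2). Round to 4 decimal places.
\gamma(2) = 8.3359

Multiply the model equation by X_{t-k} and take expectations. With theta_0 = psi_0 = 1 and psi_j the MA(infinity) weights, this gives
  gamma(k) - sum_i phi_i gamma(k-i) = c_k,
  c_k = sigma^2 * sum_{j=k..q} theta_j psi_{j-k}   (c_k = 0 for k > q),
using gamma(-m) = gamma(m).
psi-weights needed (psi_j = theta_j + sum_i phi_i psi_{j-i}):
  psi_1 = theta_1 + phi_1 = -0.317 + (-0.783) = -1.1
Right-hand sides:
  c_0 = sigma^2 (1 + theta_1 psi_1) = 3 * (1 + (-0.317)(-1.1)) = 3 * 1.3487 = 4.0461
  c_1 = sigma^2 theta_1 = 3 * (-0.317) = -0.951
  c_2 = 0
Equations for k = 0 and k = 1 (AR order 1):
  gamma(0) = phi_1 gamma(1) + c_0
  gamma(1) = phi_1 gamma(0) + c_1
Substituting the second into the first: gamma(0) (1 - phi_1^2) = c_0 + phi_1 c_1, so
  gamma(0) = (c_0 + phi_1 c_1) / (1 - phi_1^2) = (4.0461 + (-0.783)(-0.951)) / (1 - (-0.783)^2) = 4.790733 / 0.386911 = 12.382003.
  gamma(1) = phi_1 gamma(0) + c_1 = (-0.783)(12.382003) + (-0.951) = -10.646108.
For k = 2 (> q): gamma(2) = phi_1 gamma(1) = (-0.783)(-10.646108) = 8.335903.
Therefore gamma(2) = 8.3359 (to 4 decimal places).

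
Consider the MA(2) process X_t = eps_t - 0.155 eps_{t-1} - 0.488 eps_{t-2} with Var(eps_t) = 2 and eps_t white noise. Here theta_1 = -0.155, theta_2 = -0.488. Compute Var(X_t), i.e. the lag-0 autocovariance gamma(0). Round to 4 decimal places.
\gamma(0) = 2.5243

For an MA(q) process X_t = eps_t + sum_i theta_i eps_{t-i} with
Var(eps_t) = sigma^2, the variance is
  gamma(0) = sigma^2 * (1 + sum_i theta_i^2).
  sum_i theta_i^2 = (-0.155)^2 + (-0.488)^2 = 0.024025 + 0.238144 = 0.262169.
  gamma(0) = 2 * (1 + 0.262169) = 2 * 1.262169 = 2.524338, which rounds to 2.5243.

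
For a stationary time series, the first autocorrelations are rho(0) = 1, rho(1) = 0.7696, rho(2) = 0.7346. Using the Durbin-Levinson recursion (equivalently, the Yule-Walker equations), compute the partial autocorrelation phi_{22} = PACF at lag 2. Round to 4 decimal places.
\phi_{22} = 0.3491

The PACF at lag k is phi_{kk}, the last component of the solution
to the Yule-Walker system G_k phi = r_k where
  (G_k)_{ij} = rho(|i - j|), (r_k)_i = rho(i), i,j = 1..k.
Equivalently, Durbin-Levinson gives phi_{kk} iteratively:
  phi_{11} = rho(1)
  phi_{kk} = [rho(k) - sum_{j=1..k-1} phi_{k-1,j} rho(k-j)]
            / [1 - sum_{j=1..k-1} phi_{k-1,j} rho(j)],
  phi_{k,j} = phi_{k-1,j} - phi_{kk} phi_{k-1,k-j},  j = 1..k-1.
Step k = 1:
  phi_11 = rho(1) = 0.7696.
Step k = 2:
  phi_22 = [rho(2) - phi_11 rho(1)] / [1 - phi_11 rho(1)] = [0.7346 - (0.7696)(0.7696)] / [1 - (0.7696)(0.7696)]
         = 0.14231584 / 0.40771584 = 0.3491.
Therefore phi_{22} = 0.3491.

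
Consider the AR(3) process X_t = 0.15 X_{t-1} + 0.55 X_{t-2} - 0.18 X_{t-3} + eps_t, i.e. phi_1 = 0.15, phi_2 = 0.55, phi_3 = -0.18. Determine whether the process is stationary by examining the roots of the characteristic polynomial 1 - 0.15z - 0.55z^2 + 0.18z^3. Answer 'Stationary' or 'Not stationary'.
\text{Stationary}

The AR(p) characteristic polynomial is P(z) = 1 - 0.15z - 0.55z^2 + 0.18z^3.
Stationarity requires all roots to lie outside the unit circle, i.e. |z| > 1 for every root.
Degree 3: look for a simple real root z0 first, then factor out (1 - z/z0) and solve the remaining quadratic.
Testing z0 = 2.5: P(2.5) = 1 + (-0.15)(2.5) + (-0.55)(2.5)^2 + (0.18)(2.5)^3
  = 1 + (-0.375) + (-3.4375) + (2.8125) = 0.  So z_0 = 2.5 is a root, |z_0| = 2.5.
Divide out the factor (1 - 0.4 z) = (1 - z/z0) (since 1/z0 = 0.4):
  P(z) = (1 - 0.4 z)(1 + (0.25) z + (-0.45) z^2)
  [check: z-coef 0.25 - (0.4) = -0.15; z^2-coef -0.45 - (0.4)(0.25) = -0.55; z^3-coef -(0.4)(-0.45) = 0.18.]
Remaining roots from the quadratic factor 1 + (0.25) z + (-0.45) z^2:
  Set 1 + (0.25) z + (-0.45) z^2 = 0, i.e. a z^2 + b z + c = 0 with a = -0.45, b = 0.25, c = 1.
  Discriminant D = b^2 - 4ac = (0.25)^2 - 4*(-0.45)*1 = 0.0625 - (-1.8) = 1.8625.
  D >= 0, so the roots are real: z = (-b +/- sqrt(D)) / (2a) = (-0.25 +/- 1.364734) / (-0.9).
    z_1 = (-0.25 + 1.364734) / (-0.9) = -1.2386,   |z_1| = 1.2386.
    z_2 = (-0.25 - 1.364734) / (-0.9) = 1.7941,   |z_2| = 1.7941.
Moduli of all roots: 2.5000, 1.2386, 1.7941.
All moduli strictly greater than 1? Yes.
Verdict: Stationary.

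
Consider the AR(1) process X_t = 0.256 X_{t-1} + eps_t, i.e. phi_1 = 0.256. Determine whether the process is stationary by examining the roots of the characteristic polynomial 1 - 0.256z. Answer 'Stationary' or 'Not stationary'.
\text{Stationary}

The AR(p) characteristic polynomial is P(z) = 1 - 0.256z.
Stationarity requires all roots to lie outside the unit circle, i.e. |z| > 1 for every root.
This is linear in z: 1 + (-0.256) z = 0  =>  z = -1/(-0.256) = 3.90625,  |z| = 3.90625.
Moduli of all roots: 3.9062.
All moduli strictly greater than 1? Yes.
Verdict: Stationary.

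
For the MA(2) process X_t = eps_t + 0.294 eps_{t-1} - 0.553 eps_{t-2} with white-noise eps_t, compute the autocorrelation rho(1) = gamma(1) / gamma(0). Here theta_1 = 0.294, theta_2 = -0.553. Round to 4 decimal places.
\rho(1) = 0.0944

For an MA(q) process with theta_0 = 1, the autocovariance is
  gamma(k) = sigma^2 * sum_{i=0..q-k} theta_i * theta_{i+k},
and rho(k) = gamma(k) / gamma(0). Sigma^2 cancels.
  numerator   = (1)*(0.294) + (0.294)*(-0.553) = 0.131418.
  denominator = (1)^2 + (0.294)^2 + (-0.553)^2 = 1.392245.
  rho(1) = 0.131418 / 1.392245 = 0.0944.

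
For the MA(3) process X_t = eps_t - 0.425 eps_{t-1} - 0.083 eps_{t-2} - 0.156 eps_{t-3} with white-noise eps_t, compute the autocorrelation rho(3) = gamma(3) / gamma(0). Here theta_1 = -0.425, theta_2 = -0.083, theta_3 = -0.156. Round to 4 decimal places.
\rho(3) = -0.1287

For an MA(q) process with theta_0 = 1, the autocovariance is
  gamma(k) = sigma^2 * sum_{i=0..q-k} theta_i * theta_{i+k},
and rho(k) = gamma(k) / gamma(0). Sigma^2 cancels.
  numerator   = (1)*(-0.156) = -0.156.
  denominator = (1)^2 + (-0.425)^2 + (-0.083)^2 + (-0.156)^2 = 1.21185.
  rho(3) = -0.156 / 1.21185 = -0.1287.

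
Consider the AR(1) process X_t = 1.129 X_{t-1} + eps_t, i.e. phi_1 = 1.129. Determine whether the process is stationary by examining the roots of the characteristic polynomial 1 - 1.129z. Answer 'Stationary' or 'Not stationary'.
\text{Not stationary}

The AR(p) characteristic polynomial is P(z) = 1 - 1.129z.
Stationarity requires all roots to lie outside the unit circle, i.e. |z| > 1 for every root.
This is linear in z: 1 + (-1.129) z = 0  =>  z = -1/(-1.129) = 0.88574,  |z| = 0.88574.
Moduli of all roots: 0.8857.
All moduli strictly greater than 1? No.
Verdict: Not stationary.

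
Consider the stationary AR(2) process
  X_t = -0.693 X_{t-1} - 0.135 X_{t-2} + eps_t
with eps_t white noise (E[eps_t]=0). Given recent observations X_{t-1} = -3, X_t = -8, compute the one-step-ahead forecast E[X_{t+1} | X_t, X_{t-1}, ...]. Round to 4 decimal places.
E[X_{t+1} \mid \mathcal F_t] = 5.9490

For an AR(p) model X_t = c + sum_i phi_i X_{t-i} + eps_t, the
one-step-ahead conditional mean is
  E[X_{t+1} | X_t, ...] = c + sum_i phi_i X_{t+1-i}.
Substitute known values:
  E[X_{t+1} | ...] = (-0.693) * (-8) + (-0.135) * (-3)
                   = 5.9490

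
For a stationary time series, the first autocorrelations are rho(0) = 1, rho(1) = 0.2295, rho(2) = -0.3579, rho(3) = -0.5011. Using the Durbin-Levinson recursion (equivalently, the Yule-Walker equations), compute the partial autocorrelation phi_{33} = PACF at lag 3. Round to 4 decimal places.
\phi_{33} = -0.3690

The PACF at lag k is phi_{kk}, the last component of the solution
to the Yule-Walker system G_k phi = r_k where
  (G_k)_{ij} = rho(|i - j|), (r_k)_i = rho(i), i,j = 1..k.
Equivalently, Durbin-Levinson gives phi_{kk} iteratively:
  phi_{11} = rho(1)
  phi_{kk} = [rho(k) - sum_{j=1..k-1} phi_{k-1,j} rho(k-j)]
            / [1 - sum_{j=1..k-1} phi_{k-1,j} rho(j)],
  phi_{k,j} = phi_{k-1,j} - phi_{kk} phi_{k-1,k-j},  j = 1..k-1.
Step k = 1:
  phi_11 = rho(1) = 0.2295.
Step k = 2:
  phi_22 = [rho(2) - phi_11 rho(1)] / [1 - phi_11 rho(1)] = [-0.3579 - (0.2295)(0.2295)] / [1 - (0.2295)(0.2295)]
         = -0.41057025 / 0.94732975 = -0.433397.
  Update: phi_21 = phi_11 - phi_22 phi_11 = 0.2295 - (-0.433397)(0.2295) = 0.328965.
Step k = 3:
  phi_33 = [rho(3) - phi_21 rho(2) - phi_22 rho(1)] / [1 - phi_21 rho(1) - phi_22 rho(2)]
    numerator   = -0.5011 - (0.328965)(-0.3579) - (-0.433397)(0.2295) = -0.28389883
    denominator = 1 - (0.328965)(0.2295) - (-0.433397)(-0.3579) = 0.76938967
  phi_33 = -0.28389883 / 0.76938967 = -0.369.
Therefore phi_{33} = -0.3690.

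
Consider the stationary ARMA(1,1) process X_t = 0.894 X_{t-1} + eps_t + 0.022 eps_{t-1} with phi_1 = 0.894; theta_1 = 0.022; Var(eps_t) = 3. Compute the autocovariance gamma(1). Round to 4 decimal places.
\gamma(1) = 13.9569

Multiply the model equation by X_{t-k} and take expectations. With theta_0 = psi_0 = 1 and psi_j the MA(infinity) weights, this gives
  gamma(k) - sum_i phi_i gamma(k-i) = c_k,
  c_k = sigma^2 * sum_{j=k..q} theta_j psi_{j-k}   (c_k = 0 for k > q),
using gamma(-m) = gamma(m).
psi-weights needed (psi_j = theta_j + sum_i phi_i psi_{j-i}):
  psi_1 = theta_1 + phi_1 = 0.022 + (0.894) = 0.916
Right-hand sides:
  c_0 = sigma^2 (1 + theta_1 psi_1) = 3 * (1 + (0.022)(0.916)) = 3 * 1.020152 = 3.060456
  c_1 = sigma^2 theta_1 = 3 * (0.022) = 0.066
  c_2 = 0
Equations for k = 0 and k = 1 (AR order 1):
  gamma(0) = phi_1 gamma(1) + c_0
  gamma(1) = phi_1 gamma(0) + c_1
Substituting the second into the first: gamma(0) (1 - phi_1^2) = c_0 + phi_1 c_1, so
  gamma(0) = (c_0 + phi_1 c_1) / (1 - phi_1^2) = (3.060456 + (0.894)(0.066)) / (1 - (0.894)^2) = 3.11946 / 0.200764 = 15.537945.
  gamma(1) = phi_1 gamma(0) + c_1 = (0.894)(15.537945) + (0.066) = 13.956923.
Therefore gamma(1) = 13.9569 (to 4 decimal places).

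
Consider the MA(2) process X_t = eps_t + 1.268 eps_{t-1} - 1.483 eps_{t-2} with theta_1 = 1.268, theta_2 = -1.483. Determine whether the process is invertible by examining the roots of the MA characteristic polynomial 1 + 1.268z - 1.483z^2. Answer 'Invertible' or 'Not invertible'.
\text{Not invertible}

The MA(q) characteristic polynomial is P(z) = 1 + 1.268z - 1.483z^2.
Invertibility requires all roots to lie outside the unit circle, i.e. |z| > 1 for every root.
Set 1 + (1.268) z + (-1.483) z^2 = 0, i.e. a z^2 + b z + c = 0 with a = -1.483, b = 1.268, c = 1.
Discriminant D = b^2 - 4ac = (1.268)^2 - 4*(-1.483)*1 = 1.607824 - (-5.932) = 7.539824.
D >= 0, so the roots are real: z = (-b +/- sqrt(D)) / (2a) = (-1.268 +/- 2.745874) / (-2.966).
  z_1 = (-1.268 + 2.745874) / (-2.966) = -0.4983,   |z_1| = 0.4983.
  z_2 = (-1.268 - 2.745874) / (-2.966) = 1.3533,   |z_2| = 1.3533.
Moduli of all roots: 0.4983, 1.3533.
All moduli strictly greater than 1? No.
Verdict: Not invertible.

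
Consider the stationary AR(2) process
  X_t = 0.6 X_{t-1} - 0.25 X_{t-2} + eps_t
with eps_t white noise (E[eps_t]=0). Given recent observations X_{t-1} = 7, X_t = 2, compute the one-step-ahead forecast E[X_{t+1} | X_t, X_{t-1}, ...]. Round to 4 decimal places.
E[X_{t+1} \mid \mathcal F_t] = -0.5500

For an AR(p) model X_t = c + sum_i phi_i X_{t-i} + eps_t, the
one-step-ahead conditional mean is
  E[X_{t+1} | X_t, ...] = c + sum_i phi_i X_{t+1-i}.
Substitute known values:
  E[X_{t+1} | ...] = (0.6) * (2) + (-0.25) * (7)
                   = -0.5500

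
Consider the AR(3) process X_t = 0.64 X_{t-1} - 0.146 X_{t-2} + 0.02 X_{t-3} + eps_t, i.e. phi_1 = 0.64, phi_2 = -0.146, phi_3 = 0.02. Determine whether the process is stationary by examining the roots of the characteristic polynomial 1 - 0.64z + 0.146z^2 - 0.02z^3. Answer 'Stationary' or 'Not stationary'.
\text{Stationary}

The AR(p) characteristic polynomial is P(z) = 1 - 0.64z + 0.146z^2 - 0.02z^3.
Stationarity requires all roots to lie outside the unit circle, i.e. |z| > 1 for every root.
Degree 3: look for a simple real root z0 first, then factor out (1 - z/z0) and solve the remaining quadratic.
Testing z0 = 2.5: P(2.5) = 1 + (-0.64)(2.5) + (0.146)(2.5)^2 + (-0.02)(2.5)^3
  = 1 + (-1.6) + (0.9125) + (-0.3125) = 0.  So z_0 = 2.5 is a root, |z_0| = 2.5.
Divide out the factor (1 - 0.4 z) = (1 - z/z0) (since 1/z0 = 0.4):
  P(z) = (1 - 0.4 z)(1 + (-0.24) z + (0.05) z^2)
  [check: z-coef -0.24 - (0.4) = -0.64; z^2-coef 0.05 - (0.4)(-0.24) = 0.146; z^3-coef -(0.4)(0.05) = -0.02.]
Remaining roots from the quadratic factor 1 + (-0.24) z + (0.05) z^2:
  Set 1 + (-0.24) z + (0.05) z^2 = 0, i.e. a z^2 + b z + c = 0 with a = 0.05, b = -0.24, c = 1.
  Discriminant D = b^2 - 4ac = (-0.24)^2 - 4*(0.05)*1 = 0.0576 - (0.2) = -0.1424.
  D < 0, so the roots are the complex-conjugate pair z = (-b +/- i sqrt(-D)) / (2a) = 2.4 +/- 3.7736i.
  For a conjugate pair |z|^2 = z * conj(z) = (product of roots) = c/a = 1/(0.05) = 20, so |z| = sqrt(20) = 4.4721 for both roots.
Moduli of all roots: 2.5000, 4.4721, 4.4721.
All moduli strictly greater than 1? Yes.
Verdict: Stationary.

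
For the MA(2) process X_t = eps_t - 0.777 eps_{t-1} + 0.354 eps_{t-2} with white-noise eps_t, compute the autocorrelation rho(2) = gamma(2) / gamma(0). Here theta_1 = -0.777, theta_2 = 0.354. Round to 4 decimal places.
\rho(2) = 0.2047

For an MA(q) process with theta_0 = 1, the autocovariance is
  gamma(k) = sigma^2 * sum_{i=0..q-k} theta_i * theta_{i+k},
and rho(k) = gamma(k) / gamma(0). Sigma^2 cancels.
  numerator   = (1)*(0.354) = 0.354.
  denominator = (1)^2 + (-0.777)^2 + (0.354)^2 = 1.729045.
  rho(2) = 0.354 / 1.729045 = 0.2047.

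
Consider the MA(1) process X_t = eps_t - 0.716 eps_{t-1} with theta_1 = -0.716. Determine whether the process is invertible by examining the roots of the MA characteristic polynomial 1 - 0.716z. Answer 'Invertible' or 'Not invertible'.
\text{Invertible}

The MA(q) characteristic polynomial is P(z) = 1 - 0.716z.
Invertibility requires all roots to lie outside the unit circle, i.e. |z| > 1 for every root.
This is linear in z: 1 + (-0.716) z = 0  =>  z = -1/(-0.716) = 1.396648,  |z| = 1.396648.
Moduli of all roots: 1.3966.
All moduli strictly greater than 1? Yes.
Verdict: Invertible.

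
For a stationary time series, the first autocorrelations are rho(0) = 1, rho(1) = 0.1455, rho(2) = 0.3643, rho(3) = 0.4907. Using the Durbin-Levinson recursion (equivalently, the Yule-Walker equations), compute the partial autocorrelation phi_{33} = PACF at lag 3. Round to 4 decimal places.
\phi_{33} = 0.4720

The PACF at lag k is phi_{kk}, the last component of the solution
to the Yule-Walker system G_k phi = r_k where
  (G_k)_{ij} = rho(|i - j|), (r_k)_i = rho(i), i,j = 1..k.
Equivalently, Durbin-Levinson gives phi_{kk} iteratively:
  phi_{11} = rho(1)
  phi_{kk} = [rho(k) - sum_{j=1..k-1} phi_{k-1,j} rho(k-j)]
            / [1 - sum_{j=1..k-1} phi_{k-1,j} rho(j)],
  phi_{k,j} = phi_{k-1,j} - phi_{kk} phi_{k-1,k-j},  j = 1..k-1.
Step k = 1:
  phi_11 = rho(1) = 0.1455.
Step k = 2:
  phi_22 = [rho(2) - phi_11 rho(1)] / [1 - phi_11 rho(1)] = [0.3643 - (0.1455)(0.1455)] / [1 - (0.1455)(0.1455)]
         = 0.34312975 / 0.97882975 = 0.350551.
  Update: phi_21 = phi_11 - phi_22 phi_11 = 0.1455 - (0.350551)(0.1455) = 0.094495.
Step k = 3:
  phi_33 = [rho(3) - phi_21 rho(2) - phi_22 rho(1)] / [1 - phi_21 rho(1) - phi_22 rho(2)]
    numerator   = 0.4907 - (0.094495)(0.3643) - (0.350551)(0.1455) = 0.40527036
    denominator = 1 - (0.094495)(0.1455) - (0.350551)(0.3643) = 0.85854527
  phi_33 = 0.40527036 / 0.85854527 = 0.472.
Therefore phi_{33} = 0.4720.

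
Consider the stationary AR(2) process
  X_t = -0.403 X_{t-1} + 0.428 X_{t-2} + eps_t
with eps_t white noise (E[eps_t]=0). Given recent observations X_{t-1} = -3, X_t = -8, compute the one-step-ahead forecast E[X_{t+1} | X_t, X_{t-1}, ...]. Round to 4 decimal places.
E[X_{t+1} \mid \mathcal F_t] = 1.9400

For an AR(p) model X_t = c + sum_i phi_i X_{t-i} + eps_t, the
one-step-ahead conditional mean is
  E[X_{t+1} | X_t, ...] = c + sum_i phi_i X_{t+1-i}.
Substitute known values:
  E[X_{t+1} | ...] = (-0.403) * (-8) + (0.428) * (-3)
                   = 1.9400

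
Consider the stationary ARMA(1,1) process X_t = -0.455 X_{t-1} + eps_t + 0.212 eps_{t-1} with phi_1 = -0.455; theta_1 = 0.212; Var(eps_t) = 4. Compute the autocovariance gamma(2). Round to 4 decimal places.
\gamma(2) = 0.5039

Multiply the model equation by X_{t-k} and take expectations. With theta_0 = psi_0 = 1 and psi_j the MA(infinity) weights, this gives
  gamma(k) - sum_i phi_i gamma(k-i) = c_k,
  c_k = sigma^2 * sum_{j=k..q} theta_j psi_{j-k}   (c_k = 0 for k > q),
using gamma(-m) = gamma(m).
psi-weights needed (psi_j = theta_j + sum_i phi_i psi_{j-i}):
  psi_1 = theta_1 + phi_1 = 0.212 + (-0.455) = -0.243
Right-hand sides:
  c_0 = sigma^2 (1 + theta_1 psi_1) = 4 * (1 + (0.212)(-0.243)) = 4 * 0.948484 = 3.793936
  c_1 = sigma^2 theta_1 = 4 * (0.212) = 0.848
  c_2 = 0
Equations for k = 0 and k = 1 (AR order 1):
  gamma(0) = phi_1 gamma(1) + c_0
  gamma(1) = phi_1 gamma(0) + c_1
Substituting the second into the first: gamma(0) (1 - phi_1^2) = c_0 + phi_1 c_1, so
  gamma(0) = (c_0 + phi_1 c_1) / (1 - phi_1^2) = (3.793936 + (-0.455)(0.848)) / (1 - (-0.455)^2) = 3.408096 / 0.792975 = 4.297861.
  gamma(1) = phi_1 gamma(0) + c_1 = (-0.455)(4.297861) + (0.848) = -1.107527.
For k = 2 (> q): gamma(2) = phi_1 gamma(1) = (-0.455)(-1.107527) = 0.503925.
Therefore gamma(2) = 0.5039 (to 4 decimal places).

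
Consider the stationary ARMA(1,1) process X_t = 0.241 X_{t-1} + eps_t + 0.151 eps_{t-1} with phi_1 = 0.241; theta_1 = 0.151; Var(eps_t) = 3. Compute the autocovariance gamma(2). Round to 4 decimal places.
\gamma(2) = 0.3118

Multiply the model equation by X_{t-k} and take expectations. With theta_0 = psi_0 = 1 and psi_j the MA(infinity) weights, this gives
  gamma(k) - sum_i phi_i gamma(k-i) = c_k,
  c_k = sigma^2 * sum_{j=k..q} theta_j psi_{j-k}   (c_k = 0 for k > q),
using gamma(-m) = gamma(m).
psi-weights needed (psi_j = theta_j + sum_i phi_i psi_{j-i}):
  psi_1 = theta_1 + phi_1 = 0.151 + (0.241) = 0.392
Right-hand sides:
  c_0 = sigma^2 (1 + theta_1 psi_1) = 3 * (1 + (0.151)(0.392)) = 3 * 1.059192 = 3.177576
  c_1 = sigma^2 theta_1 = 3 * (0.151) = 0.453
  c_2 = 0
Equations for k = 0 and k = 1 (AR order 1):
  gamma(0) = phi_1 gamma(1) + c_0
  gamma(1) = phi_1 gamma(0) + c_1
Substituting the second into the first: gamma(0) (1 - phi_1^2) = c_0 + phi_1 c_1, so
  gamma(0) = (c_0 + phi_1 c_1) / (1 - phi_1^2) = (3.177576 + (0.241)(0.453)) / (1 - (0.241)^2) = 3.286749 / 0.941919 = 3.489418.
  gamma(1) = phi_1 gamma(0) + c_1 = (0.241)(3.489418) + (0.453) = 1.29395.
For k = 2 (> q): gamma(2) = phi_1 gamma(1) = (0.241)(1.29395) = 0.311842.
Therefore gamma(2) = 0.3118 (to 4 decimal places).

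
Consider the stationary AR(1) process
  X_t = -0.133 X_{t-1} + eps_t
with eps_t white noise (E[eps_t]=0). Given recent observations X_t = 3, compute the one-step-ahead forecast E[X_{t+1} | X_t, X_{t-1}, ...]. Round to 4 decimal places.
E[X_{t+1} \mid \mathcal F_t] = -0.3990

For an AR(p) model X_t = c + sum_i phi_i X_{t-i} + eps_t, the
one-step-ahead conditional mean is
  E[X_{t+1} | X_t, ...] = c + sum_i phi_i X_{t+1-i}.
Substitute known values:
  E[X_{t+1} | ...] = (-0.133) * (3)
                   = -0.3990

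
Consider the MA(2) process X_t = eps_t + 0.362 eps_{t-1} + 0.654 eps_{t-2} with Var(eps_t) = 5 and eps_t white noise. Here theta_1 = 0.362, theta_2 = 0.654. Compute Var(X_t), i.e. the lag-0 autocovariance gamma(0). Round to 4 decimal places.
\gamma(0) = 7.7938

For an MA(q) process X_t = eps_t + sum_i theta_i eps_{t-i} with
Var(eps_t) = sigma^2, the variance is
  gamma(0) = sigma^2 * (1 + sum_i theta_i^2).
  sum_i theta_i^2 = (0.362)^2 + (0.654)^2 = 0.131044 + 0.427716 = 0.55876.
  gamma(0) = 5 * (1 + 0.55876) = 5 * 1.55876 = 7.7938.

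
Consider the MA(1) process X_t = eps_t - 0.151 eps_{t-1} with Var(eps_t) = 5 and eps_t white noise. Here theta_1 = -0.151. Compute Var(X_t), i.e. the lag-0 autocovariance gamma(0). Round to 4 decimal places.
\gamma(0) = 5.1140

For an MA(q) process X_t = eps_t + sum_i theta_i eps_{t-i} with
Var(eps_t) = sigma^2, the variance is
  gamma(0) = sigma^2 * (1 + sum_i theta_i^2).
  sum_i theta_i^2 = (-0.151)^2 = 0.022801.
  gamma(0) = 5 * (1 + 0.022801) = 5 * 1.022801 = 5.114005, which rounds to 5.1140.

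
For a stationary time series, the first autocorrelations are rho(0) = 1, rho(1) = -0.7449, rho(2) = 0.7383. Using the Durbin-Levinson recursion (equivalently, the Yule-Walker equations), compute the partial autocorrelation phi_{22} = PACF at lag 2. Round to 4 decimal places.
\phi_{22} = 0.4121

The PACF at lag k is phi_{kk}, the last component of the solution
to the Yule-Walker system G_k phi = r_k where
  (G_k)_{ij} = rho(|i - j|), (r_k)_i = rho(i), i,j = 1..k.
Equivalently, Durbin-Levinson gives phi_{kk} iteratively:
  phi_{11} = rho(1)
  phi_{kk} = [rho(k) - sum_{j=1..k-1} phi_{k-1,j} rho(k-j)]
            / [1 - sum_{j=1..k-1} phi_{k-1,j} rho(j)],
  phi_{k,j} = phi_{k-1,j} - phi_{kk} phi_{k-1,k-j},  j = 1..k-1.
Step k = 1:
  phi_11 = rho(1) = -0.7449.
Step k = 2:
  phi_22 = [rho(2) - phi_11 rho(1)] / [1 - phi_11 rho(1)] = [0.7383 - (-0.7449)(-0.7449)] / [1 - (-0.7449)(-0.7449)]
         = 0.18342399 / 0.44512399 = 0.4121.
Therefore phi_{22} = 0.4121.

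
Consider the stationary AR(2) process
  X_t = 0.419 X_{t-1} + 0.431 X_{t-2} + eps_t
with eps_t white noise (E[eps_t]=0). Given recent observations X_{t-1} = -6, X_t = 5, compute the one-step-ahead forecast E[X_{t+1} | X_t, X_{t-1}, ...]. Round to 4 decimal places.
E[X_{t+1} \mid \mathcal F_t] = -0.4910

For an AR(p) model X_t = c + sum_i phi_i X_{t-i} + eps_t, the
one-step-ahead conditional mean is
  E[X_{t+1} | X_t, ...] = c + sum_i phi_i X_{t+1-i}.
Substitute known values:
  E[X_{t+1} | ...] = (0.419) * (5) + (0.431) * (-6)
                   = -0.4910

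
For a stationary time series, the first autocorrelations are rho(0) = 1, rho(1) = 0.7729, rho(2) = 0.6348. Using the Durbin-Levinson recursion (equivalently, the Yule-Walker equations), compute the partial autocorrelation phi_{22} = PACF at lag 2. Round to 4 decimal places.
\phi_{22} = 0.0930

The PACF at lag k is phi_{kk}, the last component of the solution
to the Yule-Walker system G_k phi = r_k where
  (G_k)_{ij} = rho(|i - j|), (r_k)_i = rho(i), i,j = 1..k.
Equivalently, Durbin-Levinson gives phi_{kk} iteratively:
  phi_{11} = rho(1)
  phi_{kk} = [rho(k) - sum_{j=1..k-1} phi_{k-1,j} rho(k-j)]
            / [1 - sum_{j=1..k-1} phi_{k-1,j} rho(j)],
  phi_{k,j} = phi_{k-1,j} - phi_{kk} phi_{k-1,k-j},  j = 1..k-1.
Step k = 1:
  phi_11 = rho(1) = 0.7729.
Step k = 2:
  phi_22 = [rho(2) - phi_11 rho(1)] / [1 - phi_11 rho(1)] = [0.6348 - (0.7729)(0.7729)] / [1 - (0.7729)(0.7729)]
         = 0.03742559 / 0.40262559 = 0.093.
Therefore phi_{22} = 0.0930.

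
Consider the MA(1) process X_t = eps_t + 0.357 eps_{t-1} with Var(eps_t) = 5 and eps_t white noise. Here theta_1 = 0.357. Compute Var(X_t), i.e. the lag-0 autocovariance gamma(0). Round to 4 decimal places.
\gamma(0) = 5.6372

For an MA(q) process X_t = eps_t + sum_i theta_i eps_{t-i} with
Var(eps_t) = sigma^2, the variance is
  gamma(0) = sigma^2 * (1 + sum_i theta_i^2).
  sum_i theta_i^2 = (0.357)^2 = 0.127449.
  gamma(0) = 5 * (1 + 0.127449) = 5 * 1.127449 = 5.637245, which rounds to 5.6372.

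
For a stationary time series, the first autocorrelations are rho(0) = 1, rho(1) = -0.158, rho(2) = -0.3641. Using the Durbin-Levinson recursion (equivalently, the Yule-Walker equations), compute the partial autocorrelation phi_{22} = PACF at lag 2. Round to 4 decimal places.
\phi_{22} = -0.3990

The PACF at lag k is phi_{kk}, the last component of the solution
to the Yule-Walker system G_k phi = r_k where
  (G_k)_{ij} = rho(|i - j|), (r_k)_i = rho(i), i,j = 1..k.
Equivalently, Durbin-Levinson gives phi_{kk} iteratively:
  phi_{11} = rho(1)
  phi_{kk} = [rho(k) - sum_{j=1..k-1} phi_{k-1,j} rho(k-j)]
            / [1 - sum_{j=1..k-1} phi_{k-1,j} rho(j)],
  phi_{k,j} = phi_{k-1,j} - phi_{kk} phi_{k-1,k-j},  j = 1..k-1.
Step k = 1:
  phi_11 = rho(1) = -0.158.
Step k = 2:
  phi_22 = [rho(2) - phi_11 rho(1)] / [1 - phi_11 rho(1)] = [-0.3641 - (-0.158)(-0.158)] / [1 - (-0.158)(-0.158)]
         = -0.389064 / 0.975036 = -0.399.
Therefore phi_{22} = -0.3990.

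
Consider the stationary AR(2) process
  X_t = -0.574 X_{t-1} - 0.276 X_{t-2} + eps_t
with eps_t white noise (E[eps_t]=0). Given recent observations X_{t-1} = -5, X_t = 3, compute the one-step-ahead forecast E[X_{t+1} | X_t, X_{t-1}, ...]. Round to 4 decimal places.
E[X_{t+1} \mid \mathcal F_t] = -0.3420

For an AR(p) model X_t = c + sum_i phi_i X_{t-i} + eps_t, the
one-step-ahead conditional mean is
  E[X_{t+1} | X_t, ...] = c + sum_i phi_i X_{t+1-i}.
Substitute known values:
  E[X_{t+1} | ...] = (-0.574) * (3) + (-0.276) * (-5)
                   = -0.3420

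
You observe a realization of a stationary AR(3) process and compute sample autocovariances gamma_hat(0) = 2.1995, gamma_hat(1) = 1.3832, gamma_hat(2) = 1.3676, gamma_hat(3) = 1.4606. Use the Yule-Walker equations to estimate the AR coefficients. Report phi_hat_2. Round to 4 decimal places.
\hat\phi_{2} = 0.2351

The Yule-Walker equations for an AR(p) process read, in matrix form,
  Gamma_p phi = r_p,   with   (Gamma_p)_{ij} = gamma(|i - j|),
                       (r_p)_i = gamma(i),   i,j = 1..p.
Substitute the sample gammas (Toeplitz matrix and right-hand side of size 3):
  Gamma_p = [[2.1995, 1.3832, 1.3676], [1.3832, 2.1995, 1.3832], [1.3676, 1.3832, 2.1995]]
  r_p     = [1.3832, 1.3676, 1.4606]
Written out (R1..R3):
  (R1) 2.1995 phi_1 + 1.3832 phi_2 + 1.3676 phi_3 = 1.3832
  (R2) 1.3832 phi_1 + 2.1995 phi_2 + 1.3832 phi_3 = 1.3676
  (R3) 1.3676 phi_1 + 1.3832 phi_2 + 2.1995 phi_3 = 1.4606
Gaussian elimination:
  R2 <- R2 - (1.3832/2.1995) R1 = R2 - (0.62887) R1:  1.329647 phi_2 + 0.523157 phi_3 = 0.497747
  R3 <- R3 - (1.3676/2.1995) R1 = R3 - (0.621778) R1:  0.523157 phi_2 + 1.349157 phi_3 = 0.600557
  R3 <- R3 - (0.523157/1.329647) R2 = R3 - (0.393456) R2:  1.143318 phi_3 = 0.404716
Back-substitution:
  phi_hat_3 = 0.404716 / 1.143318 = 0.353984
  phi_hat_2 = (0.497747 - (0.523157)(0.353984)) / 1.329647 = 0.235068
  phi_hat_1 = (1.3832 - (1.3832)(0.235068) - (1.3676)(0.353984)) / 2.1995 = 0.260944
So phi_hat = [0.2609, 0.2351, 0.3540].
Therefore phi_hat_2 = 0.2351.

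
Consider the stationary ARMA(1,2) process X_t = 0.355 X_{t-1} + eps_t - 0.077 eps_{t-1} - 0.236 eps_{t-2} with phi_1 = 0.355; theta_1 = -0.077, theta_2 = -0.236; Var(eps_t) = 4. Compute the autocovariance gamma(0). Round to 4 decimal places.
\gamma(0) = 4.3954

Multiply the model equation by X_{t-k} and take expectations. With theta_0 = psi_0 = 1 and psi_j the MA(infinity) weights, this gives
  gamma(k) - sum_i phi_i gamma(k-i) = c_k,
  c_k = sigma^2 * sum_{j=k..q} theta_j psi_{j-k}   (c_k = 0 for k > q),
using gamma(-m) = gamma(m).
psi-weights needed (psi_j = theta_j + sum_i phi_i psi_{j-i}):
  psi_1 = theta_1 + phi_1 = -0.077 + (0.355) = 0.278
  psi_2 = theta_2 + phi_1 psi_1 = -0.236 + (0.355)(0.278) = -0.13731
Right-hand sides:
  c_0 = sigma^2 (1 + theta_1 psi_1 + theta_2 psi_2) = 4 * (1 + (-0.077)(0.278) + (-0.236)(-0.13731)) = 4 * 1.010999 = 4.043997
  c_1 = sigma^2 (theta_1 + theta_2 psi_1) = 4 * (-0.077 + (-0.236)(0.278)) = -0.570432
  c_2 = sigma^2 theta_2 = 4 * (-0.236) = -0.944
Equations for k = 0 and k = 1 (AR order 1):
  gamma(0) = phi_1 gamma(1) + c_0
  gamma(1) = phi_1 gamma(0) + c_1
Substituting the second into the first: gamma(0) (1 - phi_1^2) = c_0 + phi_1 c_1, so
  gamma(0) = (c_0 + phi_1 c_1) / (1 - phi_1^2) = (4.043997 + (0.355)(-0.570432)) / (1 - (0.355)^2) = 3.841493 / 0.873975 = 4.395427.
Therefore gamma(0) = 4.3954 (to 4 decimal places).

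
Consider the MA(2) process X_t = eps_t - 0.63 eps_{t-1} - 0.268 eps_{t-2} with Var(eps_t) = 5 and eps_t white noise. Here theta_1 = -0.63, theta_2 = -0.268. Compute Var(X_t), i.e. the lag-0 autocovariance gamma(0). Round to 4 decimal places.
\gamma(0) = 7.3436

For an MA(q) process X_t = eps_t + sum_i theta_i eps_{t-i} with
Var(eps_t) = sigma^2, the variance is
  gamma(0) = sigma^2 * (1 + sum_i theta_i^2).
  sum_i theta_i^2 = (-0.63)^2 + (-0.268)^2 = 0.3969 + 0.071824 = 0.468724.
  gamma(0) = 5 * (1 + 0.468724) = 5 * 1.468724 = 7.34362, which rounds to 7.3436.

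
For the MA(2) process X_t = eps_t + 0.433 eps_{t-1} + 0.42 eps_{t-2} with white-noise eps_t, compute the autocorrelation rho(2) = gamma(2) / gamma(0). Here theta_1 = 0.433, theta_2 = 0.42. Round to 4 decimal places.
\rho(2) = 0.3079

For an MA(q) process with theta_0 = 1, the autocovariance is
  gamma(k) = sigma^2 * sum_{i=0..q-k} theta_i * theta_{i+k},
and rho(k) = gamma(k) / gamma(0). Sigma^2 cancels.
  numerator   = (1)*(0.42) = 0.42.
  denominator = (1)^2 + (0.433)^2 + (0.42)^2 = 1.363889.
  rho(2) = 0.42 / 1.363889 = 0.3079.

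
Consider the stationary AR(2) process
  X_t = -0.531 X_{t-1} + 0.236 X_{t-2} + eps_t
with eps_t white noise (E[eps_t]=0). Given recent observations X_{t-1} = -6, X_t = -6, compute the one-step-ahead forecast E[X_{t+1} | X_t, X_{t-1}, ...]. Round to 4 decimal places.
E[X_{t+1} \mid \mathcal F_t] = 1.7700

For an AR(p) model X_t = c + sum_i phi_i X_{t-i} + eps_t, the
one-step-ahead conditional mean is
  E[X_{t+1} | X_t, ...] = c + sum_i phi_i X_{t+1-i}.
Substitute known values:
  E[X_{t+1} | ...] = (-0.531) * (-6) + (0.236) * (-6)
                   = 1.7700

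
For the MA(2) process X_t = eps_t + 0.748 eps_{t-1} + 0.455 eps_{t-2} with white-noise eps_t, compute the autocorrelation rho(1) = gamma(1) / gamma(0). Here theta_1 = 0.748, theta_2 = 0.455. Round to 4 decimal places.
\rho(1) = 0.6161

For an MA(q) process with theta_0 = 1, the autocovariance is
  gamma(k) = sigma^2 * sum_{i=0..q-k} theta_i * theta_{i+k},
and rho(k) = gamma(k) / gamma(0). Sigma^2 cancels.
  numerator   = (1)*(0.748) + (0.748)*(0.455) = 1.08834.
  denominator = (1)^2 + (0.748)^2 + (0.455)^2 = 1.766529.
  rho(1) = 1.08834 / 1.766529 = 0.6161.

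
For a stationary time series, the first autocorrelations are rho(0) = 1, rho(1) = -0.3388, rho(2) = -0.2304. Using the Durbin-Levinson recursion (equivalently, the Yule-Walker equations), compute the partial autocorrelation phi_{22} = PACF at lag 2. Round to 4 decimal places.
\phi_{22} = -0.3899

The PACF at lag k is phi_{kk}, the last component of the solution
to the Yule-Walker system G_k phi = r_k where
  (G_k)_{ij} = rho(|i - j|), (r_k)_i = rho(i), i,j = 1..k.
Equivalently, Durbin-Levinson gives phi_{kk} iteratively:
  phi_{11} = rho(1)
  phi_{kk} = [rho(k) - sum_{j=1..k-1} phi_{k-1,j} rho(k-j)]
            / [1 - sum_{j=1..k-1} phi_{k-1,j} rho(j)],
  phi_{k,j} = phi_{k-1,j} - phi_{kk} phi_{k-1,k-j},  j = 1..k-1.
Step k = 1:
  phi_11 = rho(1) = -0.3388.
Step k = 2:
  phi_22 = [rho(2) - phi_11 rho(1)] / [1 - phi_11 rho(1)] = [-0.2304 - (-0.3388)(-0.3388)] / [1 - (-0.3388)(-0.3388)]
         = -0.34518544 / 0.88521456 = -0.3899.
Therefore phi_{22} = -0.3899.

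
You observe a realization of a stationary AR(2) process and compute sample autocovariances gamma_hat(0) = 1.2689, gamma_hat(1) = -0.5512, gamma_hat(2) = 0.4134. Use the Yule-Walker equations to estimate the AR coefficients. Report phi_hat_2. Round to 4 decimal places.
\hat\phi_{2} = 0.1690

The Yule-Walker equations for an AR(p) process read, in matrix form,
  Gamma_p phi = r_p,   with   (Gamma_p)_{ij} = gamma(|i - j|),
                       (r_p)_i = gamma(i),   i,j = 1..p.
Substitute the sample gammas (Toeplitz matrix and right-hand side of size 2):
  Gamma_p = [[1.2689, -0.5512], [-0.5512, 1.2689]]
  r_p     = [-0.5512, 0.4134]
Written out:
  1.2689 phi_1 - 0.5512 phi_2 = -0.5512
  -0.5512 phi_1 + 1.2689 phi_2 = 0.4134
Solve by Cramer's rule:
  det = gamma(0)^2 - gamma(1)^2 = (1.2689)^2 - (-0.5512)^2 = 1.61010721 - 0.30382144 = 1.30628577
  phi_hat_1 = [gamma(1) gamma(0) - gamma(1) gamma(2)] / det = [(-0.5512)(1.2689) - (-0.5512)(0.4134)] / 1.30628577 = -0.4715516 / 1.30628577 = -0.361
  phi_hat_2 = [gamma(0) gamma(2) - gamma(1)^2] / det = [(1.2689)(0.4134) - (-0.5512)^2] / 1.30628577 = 0.22074182 / 1.30628577 = 0.169
So phi_hat = [-0.3610, 0.1690].
Therefore phi_hat_2 = 0.1690.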